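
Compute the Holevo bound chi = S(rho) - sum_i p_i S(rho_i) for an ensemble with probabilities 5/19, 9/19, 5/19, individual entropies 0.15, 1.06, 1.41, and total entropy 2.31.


chi = S(rho) - sum_i p_i * S(rho_i)
Weighted entropy = 5/19 * 0.15 + 9/19 * 1.06 + 5/19 * 1.41
= 0.9126
chi = 2.31 - 0.9126
= 1.3974

1.3974


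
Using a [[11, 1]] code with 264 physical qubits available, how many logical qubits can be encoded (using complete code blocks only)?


Each code block uses 11 physical qubits for 1 logical qubit(s).
Number of complete blocks = floor(264 / 11) = 24
Logical qubits = 24 * 1
= 24

24


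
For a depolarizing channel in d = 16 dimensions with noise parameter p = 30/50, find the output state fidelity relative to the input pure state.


F = (1-p) + p/d
= (1 - 0.6000) + 0.6000/16
= 0.4000 + 0.0375
= 0.4375

0.4375


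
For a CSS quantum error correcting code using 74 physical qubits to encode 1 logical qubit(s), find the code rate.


Code rate R = k/n
= 1/74
= 0.0135

0.0135


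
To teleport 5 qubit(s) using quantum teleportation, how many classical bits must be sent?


Quantum teleportation requires 2 classical bits per qubit teleported.
5 qubit(s) -> 2 * 5 = 10 classical bits

10


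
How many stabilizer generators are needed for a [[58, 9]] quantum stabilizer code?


For an [[n,k]] stabilizer code:
Number of stabilizer generators = n - k
= 58 - 9
= 49

49


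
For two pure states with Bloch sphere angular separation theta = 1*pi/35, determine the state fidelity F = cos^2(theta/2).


For states separated by angle theta on Bloch sphere:
F = cos^2(theta/2)
theta = 1*pi/35 = 0.0898
theta/2 = 0.0449
cos(theta/2) = 0.9990
F = 0.9980

0.9980


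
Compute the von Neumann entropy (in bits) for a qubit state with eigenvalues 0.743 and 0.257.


S = -p*log2(p) - (1-p)*log2(1-p)
p = 0.7430, 1-p = 0.2570
= -0.7430 * log2(0.7430) - 0.2570 * log2(0.2570)
= -(-0.3184) - (-0.5038)
= 0.8222

0.8222


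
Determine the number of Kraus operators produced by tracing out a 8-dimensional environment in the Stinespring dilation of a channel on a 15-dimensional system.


Tracing out the environment in an orthonormal basis {|i>_E} gives Kraus operators K_i = <i|_E U |0>_E.
Number of Kraus operators = dim(H_env) = d_env
= 8

8


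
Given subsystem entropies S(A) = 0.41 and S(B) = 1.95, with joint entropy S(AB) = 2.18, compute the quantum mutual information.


I(A:B) = S(A) + S(B) - S(AB)
= 0.41 + 1.95 - 2.18
= 0.1800

0.1800


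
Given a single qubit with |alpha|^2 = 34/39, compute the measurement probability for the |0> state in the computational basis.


|alpha|^2 = 34/39 = 0.8718
|beta|^2 = 1 - 34/39 = 5/39 = 0.1282
P(|0>) = |alpha|^2 = 0.8718

0.8718


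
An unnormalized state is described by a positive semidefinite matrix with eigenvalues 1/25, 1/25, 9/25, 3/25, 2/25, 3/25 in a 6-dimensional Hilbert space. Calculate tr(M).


tr(M) = sum of eigenvalues
= 1/25 + 1/25 + 9/25 + 3/25 + 2/25 + 3/25
= 19/25
= 0.7600

0.7600


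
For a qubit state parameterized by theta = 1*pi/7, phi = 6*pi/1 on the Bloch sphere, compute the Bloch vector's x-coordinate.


theta = 0.4488, phi = 18.8496
r_x = sin(theta)*cos(phi) = 0.4339 * 1.0000
r_x = 0.4339

0.4339


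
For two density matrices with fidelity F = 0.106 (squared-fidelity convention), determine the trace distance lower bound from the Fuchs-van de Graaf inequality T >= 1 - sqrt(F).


Fuchs-van de Graaf (squared-fidelity convention): 1 - sqrt(F) <= T <= sqrt(1 - F).
Lower bound: T >= 1 - sqrt(F)
sqrt(F) = sqrt(0.106) = 0.3256
T >= 1 - 0.3256
T >= 0.6744

0.6744


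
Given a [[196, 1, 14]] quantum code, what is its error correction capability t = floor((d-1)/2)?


Code parameters: [[196, 1, 14]], distance d = 14.
Number of correctable errors = floor((d-1)/2)
= floor((14 - 1)/2)
= floor(13/2)
= 6

6


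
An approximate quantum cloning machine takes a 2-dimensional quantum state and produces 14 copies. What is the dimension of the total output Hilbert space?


Output space = H^(tensor 14) where dim(H) = 2
dim = 2^14
= 4 (after 2 factors)
= 8 (after 3 factors)
= 16 (after 4 factors)
= 32 (after 5 factors)
= 64 (after 6 factors)
= 128 (after 7 factors)
= 256 (after 8 factors)
= 512 (after 9 factors)
= 1024 (after 10 factors)
= 2048 (after 11 factors)
= 4096 (after 12 factors)
= 8192 (after 13 factors)
= 16384 (after 14 factors)
= 16384

16384


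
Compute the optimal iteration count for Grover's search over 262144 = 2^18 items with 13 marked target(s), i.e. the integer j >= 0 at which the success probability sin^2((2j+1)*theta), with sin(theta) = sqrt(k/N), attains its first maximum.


After j Grover iterations the success probability is P(j) = sin^2((2j+1)*theta), where sin(theta) = sqrt(k/N).
N = 2^18 = 262144, k = 13
sin(theta) = sqrt(k/N) = 0.007042092335
theta = arcsin(sqrt(k/N)) = 0.00704215054 rad
P(j) reaches its first maximum when (2j+1)*theta is as close as possible to pi/2, i.e. j = round(pi/(4*theta) - 1/2).
pi/(4*theta) - 1/2 = 111.0282
(For comparison, the common estimate pi/4 * sqrt(N/k) = 111.5291; the exact maximiser is used here.)
Optimal iterations = 111

111


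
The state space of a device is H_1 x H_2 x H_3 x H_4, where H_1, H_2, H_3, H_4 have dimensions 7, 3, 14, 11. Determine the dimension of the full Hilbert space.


dim(H_1 x H_2 x H_3 x H_4) = 7 * 3 * 14 * 11
= 21 * 14 * 11
= 294 * 11
= 3234

3234


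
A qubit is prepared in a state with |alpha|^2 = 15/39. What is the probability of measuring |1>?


|alpha|^2 = 15/39 = 0.3846
|beta|^2 = 1 - 15/39 = 24/39 = 0.6154
P(|1>) = |beta|^2 = 0.6154

0.6154


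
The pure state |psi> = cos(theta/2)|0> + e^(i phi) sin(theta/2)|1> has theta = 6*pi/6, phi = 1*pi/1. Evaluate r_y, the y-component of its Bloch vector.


theta = 3.1416, phi = 3.1416
r_y = sin(theta)*sin(phi) = 0.0000 * 0.0000
r_y = 0.0000

0.0000


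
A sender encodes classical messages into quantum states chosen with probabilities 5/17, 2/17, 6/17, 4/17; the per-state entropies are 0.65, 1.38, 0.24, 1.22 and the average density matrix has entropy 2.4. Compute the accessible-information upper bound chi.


chi = S(rho) - sum_i p_i * S(rho_i)
Weighted entropy = 5/17 * 0.65 + 2/17 * 1.38 + 6/17 * 0.24 + 4/17 * 1.22
= 0.7253
chi = 2.4 - 0.7253
= 1.6747

1.6747


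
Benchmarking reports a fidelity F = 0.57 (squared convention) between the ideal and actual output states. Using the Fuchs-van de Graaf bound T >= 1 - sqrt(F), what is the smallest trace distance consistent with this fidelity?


Fuchs-van de Graaf (squared-fidelity convention): 1 - sqrt(F) <= T <= sqrt(1 - F).
Lower bound: T >= 1 - sqrt(F)
sqrt(F) = sqrt(0.57) = 0.7550
T >= 1 - 0.7550
T >= 0.2450

0.2450


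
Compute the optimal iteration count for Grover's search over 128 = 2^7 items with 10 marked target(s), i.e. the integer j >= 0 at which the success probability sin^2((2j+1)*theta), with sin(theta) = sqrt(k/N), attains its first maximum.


After j Grover iterations the success probability is P(j) = sin^2((2j+1)*theta), where sin(theta) = sqrt(k/N).
N = 2^7 = 128, k = 10
sin(theta) = sqrt(k/N) = 0.2795084972
theta = arcsin(sqrt(k/N)) = 0.2832821653 rad
P(j) reaches its first maximum when (2j+1)*theta is as close as possible to pi/2, i.e. j = round(pi/(4*theta) - 1/2).
pi/(4*theta) - 1/2 = 2.2725
(For comparison, the common estimate pi/4 * sqrt(N/k) = 2.8099; the exact maximiser is used here.)
Optimal iterations = 2

2


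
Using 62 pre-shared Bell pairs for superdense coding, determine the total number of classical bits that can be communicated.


Superdense coding allows 2 classical bits per shared entangled pair.
62 pair(s) -> 2 * 62 = 124 classical bits

124


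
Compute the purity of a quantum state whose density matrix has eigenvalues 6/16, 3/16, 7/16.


tr(rho^2) = sum of eigenvalues squared
= (6/16)^2 + (3/16)^2 + (7/16)^2
= (36 + 9 + 49) / 256
= 94/256
= 0.3672

0.3672


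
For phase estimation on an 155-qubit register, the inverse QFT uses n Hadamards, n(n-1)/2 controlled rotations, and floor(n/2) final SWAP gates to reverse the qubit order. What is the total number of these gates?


Hadamard gates: 155
Controlled rotations: n*(n-1)/2 = 155*154/2 = 11935
SWAP gates: floor(n/2) = floor(155/2) = 77
Total = 155 + 11935 + 77
= 12167

12167


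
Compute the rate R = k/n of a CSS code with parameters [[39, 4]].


Code rate R = k/n
= 4/39
= 0.1026

0.1026


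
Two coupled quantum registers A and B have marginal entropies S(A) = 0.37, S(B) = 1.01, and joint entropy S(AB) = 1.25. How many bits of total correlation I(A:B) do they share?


I(A:B) = S(A) + S(B) - S(AB)
= 0.37 + 1.01 - 1.25
= 0.1300

0.1300


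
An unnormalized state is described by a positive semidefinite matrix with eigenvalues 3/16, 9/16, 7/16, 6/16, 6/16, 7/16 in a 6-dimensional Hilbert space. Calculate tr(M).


tr(M) = sum of eigenvalues
= 3/16 + 9/16 + 7/16 + 6/16 + 6/16 + 7/16
= 38/16
= 2.3750

2.3750


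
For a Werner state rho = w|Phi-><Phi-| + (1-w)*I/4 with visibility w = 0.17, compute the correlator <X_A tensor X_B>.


|Phi-> = (|00> - |11>)/sqrt(2)
For the pure Bell state, <X_A X_B> = -1 (Bell-state Pauli correlator).
The maximally-mixed part I/4 has tr(I/4 * P tensor P) = 0 for any traceless Pauli P.
So <X_A X_B>_rho = w * (-1) + (1 - w) * 0
= 0.17 * (-1)
= -0.1700

-0.1700


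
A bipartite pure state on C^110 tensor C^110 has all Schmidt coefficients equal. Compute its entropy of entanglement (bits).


For a maximally entangled state in d x d:
S = log2(d) = log2(110)
= 6.7814

6.7814


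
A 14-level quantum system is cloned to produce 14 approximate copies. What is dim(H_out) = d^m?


Output space = H^(tensor 14) where dim(H) = 14
dim = 14^14
= 196 (after 2 factors)
= 2744 (after 3 factors)
= 38416 (after 4 factors)
= 537824 (after 5 factors)
= 7529536 (after 6 factors)
= 105413504 (after 7 factors)
= 1475789056 (after 8 factors)
= 20661046784 (after 9 factors)
= 289254654976 (after 10 factors)
= 4049565169664 (after 11 factors)
= 56693912375296 (after 12 factors)
= 793714773254144 (after 13 factors)
= 11112006825558016 (after 14 factors)
= 11112006825558016

11112006825558016


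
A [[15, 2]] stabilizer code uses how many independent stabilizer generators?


For an [[n,k]] stabilizer code:
Number of stabilizer generators = n - k
= 15 - 2
= 13

13


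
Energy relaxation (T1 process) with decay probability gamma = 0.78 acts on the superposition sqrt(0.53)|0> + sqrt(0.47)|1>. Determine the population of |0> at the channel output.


For amplitude damping with parameter gamma on state sqrt(a)|0> + sqrt(b)|1>:
alpha^2 = 0.53, beta^2 = 0.47
P(|0>) = alpha^2 + gamma * beta^2
= 0.53 + 0.78 * 0.47
= 0.53 + 0.3666
= 0.8966

0.8966


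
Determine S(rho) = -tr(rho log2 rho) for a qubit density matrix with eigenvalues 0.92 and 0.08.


S = -p*log2(p) - (1-p)*log2(1-p)
p = 0.9200, 1-p = 0.0800
= -0.9200 * log2(0.9200) - 0.0800 * log2(0.0800)
= -(-0.1107) - (-0.2915)
= 0.4022

0.4022


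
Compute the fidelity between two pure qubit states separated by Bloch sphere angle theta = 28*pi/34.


For states separated by angle theta on Bloch sphere:
F = cos^2(theta/2)
theta = 28*pi/34 = 2.5872
theta/2 = 1.2936
cos(theta/2) = 0.2737
F = 0.0749

0.0749


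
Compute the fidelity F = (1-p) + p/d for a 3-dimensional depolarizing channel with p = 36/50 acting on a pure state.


F = (1-p) + p/d
= (1 - 0.7200) + 0.7200/3
= 0.2800 + 0.2400
= 0.5200

0.5200


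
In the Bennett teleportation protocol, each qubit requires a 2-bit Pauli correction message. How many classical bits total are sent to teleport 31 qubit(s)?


Quantum teleportation requires 2 classical bits per qubit teleported.
31 qubit(s) -> 2 * 31 = 62 classical bits

62


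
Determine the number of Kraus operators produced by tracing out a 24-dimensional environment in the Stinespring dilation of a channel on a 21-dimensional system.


Tracing out the environment in an orthonormal basis {|i>_E} gives Kraus operators K_i = <i|_E U |0>_E.
Number of Kraus operators = dim(H_env) = d_env
= 24

24


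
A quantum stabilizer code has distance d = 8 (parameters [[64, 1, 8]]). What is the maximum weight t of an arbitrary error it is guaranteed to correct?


Code parameters: [[64, 1, 8]], distance d = 8.
Number of correctable errors = floor((d-1)/2)
= floor((8 - 1)/2)
= floor(7/2)
= 3

3


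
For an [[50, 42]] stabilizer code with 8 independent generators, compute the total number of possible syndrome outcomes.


Each stabilizer generator gives a binary (+1 or -1) measurement outcome.
With 8 independent generators:
Total syndromes = 2^8
= 256

256


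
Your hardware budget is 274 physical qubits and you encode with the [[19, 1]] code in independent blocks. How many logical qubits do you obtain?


Each code block uses 19 physical qubits for 1 logical qubit(s).
Number of complete blocks = floor(274 / 19) = 14
Logical qubits = 14 * 1
= 14

14


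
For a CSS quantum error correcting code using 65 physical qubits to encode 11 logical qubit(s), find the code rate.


Code rate R = k/n
= 11/65
= 0.1692

0.1692


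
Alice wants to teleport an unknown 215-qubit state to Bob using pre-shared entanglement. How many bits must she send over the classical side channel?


Quantum teleportation requires 2 classical bits per qubit teleported.
215 qubit(s) -> 2 * 215 = 430 classical bits

430


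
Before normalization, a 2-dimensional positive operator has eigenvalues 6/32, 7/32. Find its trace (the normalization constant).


tr(M) = sum of eigenvalues
= 6/32 + 7/32
= 13/32
= 0.4062

0.4062


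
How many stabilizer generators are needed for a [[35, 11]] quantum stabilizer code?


For an [[n,k]] stabilizer code:
Number of stabilizer generators = n - k
= 35 - 11
= 24

24


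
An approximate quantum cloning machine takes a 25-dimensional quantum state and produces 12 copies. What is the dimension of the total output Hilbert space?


Output space = H^(tensor 12) where dim(H) = 25
dim = 25^12
= 625 (after 2 factors)
= 15625 (after 3 factors)
= 390625 (after 4 factors)
= 9765625 (after 5 factors)
= 244140625 (after 6 factors)
= 6103515625 (after 7 factors)
= 152587890625 (after 8 factors)
= 3814697265625 (after 9 factors)
= 95367431640625 (after 10 factors)
= 2384185791015625 (after 11 factors)
= 59604644775390625 (after 12 factors)
= 59604644775390625

59604644775390625


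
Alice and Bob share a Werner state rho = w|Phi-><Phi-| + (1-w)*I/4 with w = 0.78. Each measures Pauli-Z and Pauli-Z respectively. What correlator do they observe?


|Phi-> = (|00> - |11>)/sqrt(2)
For the pure Bell state, <Z_A Z_B> = +1 (Bell-state Pauli correlator).
The maximally-mixed part I/4 has tr(I/4 * P tensor P) = 0 for any traceless Pauli P.
So <Z_A Z_B>_rho = w * (+1) + (1 - w) * 0
= 0.78 * (+1)
= 0.7800

0.7800


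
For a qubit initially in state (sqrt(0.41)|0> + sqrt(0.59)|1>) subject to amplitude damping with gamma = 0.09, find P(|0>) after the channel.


For amplitude damping with parameter gamma on state sqrt(a)|0> + sqrt(b)|1>:
alpha^2 = 0.41, beta^2 = 0.59
P(|0>) = alpha^2 + gamma * beta^2
= 0.41 + 0.09 * 0.59
= 0.41 + 0.0531
= 0.4631

0.4631


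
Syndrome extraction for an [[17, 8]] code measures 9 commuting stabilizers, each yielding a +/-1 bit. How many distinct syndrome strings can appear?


Each stabilizer generator gives a binary (+1 or -1) measurement outcome.
With 9 independent generators:
Total syndromes = 2^9
= 512

512


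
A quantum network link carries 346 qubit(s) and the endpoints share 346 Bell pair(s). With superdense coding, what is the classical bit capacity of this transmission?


Superdense coding allows 2 classical bits per shared entangled pair.
346 pair(s) -> 2 * 346 = 692 classical bits

692


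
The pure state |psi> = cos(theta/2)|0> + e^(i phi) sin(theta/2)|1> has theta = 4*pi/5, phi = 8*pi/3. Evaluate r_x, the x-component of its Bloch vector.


theta = 2.5133, phi = 8.3776
r_x = sin(theta)*cos(phi) = 0.5878 * -0.5000
r_x = -0.2939

-0.2939


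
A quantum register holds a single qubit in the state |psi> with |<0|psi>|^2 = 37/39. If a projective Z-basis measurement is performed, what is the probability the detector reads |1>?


|alpha|^2 = 37/39 = 0.9487
|beta|^2 = 1 - 37/39 = 2/39 = 0.0513
P(|1>) = |beta|^2 = 0.0513

0.0513


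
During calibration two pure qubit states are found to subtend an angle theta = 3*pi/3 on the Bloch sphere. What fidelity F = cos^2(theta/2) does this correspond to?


For states separated by angle theta on Bloch sphere:
F = cos^2(theta/2)
theta = 3*pi/3 = 3.1416
theta/2 = 1.5708
cos(theta/2) = 0.0000
F = 0.0000

0.0000


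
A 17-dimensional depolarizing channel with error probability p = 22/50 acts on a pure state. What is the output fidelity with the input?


F = (1-p) + p/d
= (1 - 0.4400) + 0.4400/17
= 0.5600 + 0.0259
= 0.5859

0.5859


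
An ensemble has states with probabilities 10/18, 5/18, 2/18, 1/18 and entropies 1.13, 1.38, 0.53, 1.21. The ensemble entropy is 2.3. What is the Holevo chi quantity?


chi = S(rho) - sum_i p_i * S(rho_i)
Weighted entropy = 10/18 * 1.13 + 5/18 * 1.38 + 2/18 * 0.53 + 1/18 * 1.21
= 1.1372
chi = 2.3 - 1.1372
= 1.1628

1.1628


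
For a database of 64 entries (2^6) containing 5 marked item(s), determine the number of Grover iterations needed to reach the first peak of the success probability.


After j Grover iterations the success probability is P(j) = sin^2((2j+1)*theta), where sin(theta) = sqrt(k/N).
N = 2^6 = 64, k = 5
sin(theta) = sqrt(k/N) = 0.2795084972
theta = arcsin(sqrt(k/N)) = 0.2832821653 rad
P(j) reaches its first maximum when (2j+1)*theta is as close as possible to pi/2, i.e. j = round(pi/(4*theta) - 1/2).
pi/(4*theta) - 1/2 = 2.2725
(For comparison, the common estimate pi/4 * sqrt(N/k) = 2.8099; the exact maximiser is used here.)
Optimal iterations = 2

2


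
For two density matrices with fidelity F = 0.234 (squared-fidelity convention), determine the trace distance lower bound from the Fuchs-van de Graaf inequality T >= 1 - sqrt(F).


Fuchs-van de Graaf (squared-fidelity convention): 1 - sqrt(F) <= T <= sqrt(1 - F).
Lower bound: T >= 1 - sqrt(F)
sqrt(F) = sqrt(0.234) = 0.4837
T >= 1 - 0.4837
T >= 0.5163

0.5163


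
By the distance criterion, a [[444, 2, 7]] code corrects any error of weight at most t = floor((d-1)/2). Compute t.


Code parameters: [[444, 2, 7]], distance d = 7.
Number of correctable errors = floor((d-1)/2)
= floor((7 - 1)/2)
= floor(6/2)
= 3

3


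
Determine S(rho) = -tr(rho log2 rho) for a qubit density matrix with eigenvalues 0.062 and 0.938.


S = -p*log2(p) - (1-p)*log2(1-p)
p = 0.0620, 1-p = 0.9380
= -0.0620 * log2(0.0620) - 0.9380 * log2(0.9380)
= -(-0.2487) - (-0.0866)
= 0.3353

0.3353


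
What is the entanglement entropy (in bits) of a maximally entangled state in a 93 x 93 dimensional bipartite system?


For a maximally entangled state in d x d:
S = log2(d) = log2(93)
= 6.5392

6.5392


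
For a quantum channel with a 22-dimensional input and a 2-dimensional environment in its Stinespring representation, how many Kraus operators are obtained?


Tracing out the environment in an orthonormal basis {|i>_E} gives Kraus operators K_i = <i|_E U |0>_E.
Number of Kraus operators = dim(H_env) = d_env
= 2

2


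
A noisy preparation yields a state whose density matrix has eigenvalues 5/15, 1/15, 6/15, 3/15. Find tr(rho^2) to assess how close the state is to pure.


tr(rho^2) = sum of eigenvalues squared
= (5/15)^2 + (1/15)^2 + (6/15)^2 + (3/15)^2
= (25 + 1 + 36 + 9) / 225
= 71/225
= 0.3156

0.3156


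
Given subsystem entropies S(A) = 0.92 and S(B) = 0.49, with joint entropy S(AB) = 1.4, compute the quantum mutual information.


I(A:B) = S(A) + S(B) - S(AB)
= 0.92 + 0.49 - 1.4
= 0.0100

0.0100


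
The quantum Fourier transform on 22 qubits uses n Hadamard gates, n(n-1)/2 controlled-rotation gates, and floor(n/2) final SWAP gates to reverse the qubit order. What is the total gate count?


Hadamard gates: 22
Controlled rotations: n*(n-1)/2 = 22*21/2 = 231
SWAP gates: floor(n/2) = floor(22/2) = 11
Total = 22 + 231 + 11
= 264

264


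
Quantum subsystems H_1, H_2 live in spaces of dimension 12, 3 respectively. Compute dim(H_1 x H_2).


dim(H_1 x H_2) = 12 * 3
= 36

36


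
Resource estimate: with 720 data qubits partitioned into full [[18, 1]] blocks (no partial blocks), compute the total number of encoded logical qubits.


Each code block uses 18 physical qubits for 1 logical qubit(s).
Number of complete blocks = floor(720 / 18) = 40
Logical qubits = 40 * 1
= 40

40


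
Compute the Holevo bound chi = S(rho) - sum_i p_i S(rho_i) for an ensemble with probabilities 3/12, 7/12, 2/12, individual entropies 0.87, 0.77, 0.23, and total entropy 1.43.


chi = S(rho) - sum_i p_i * S(rho_i)
Weighted entropy = 3/12 * 0.87 + 7/12 * 0.77 + 2/12 * 0.23
= 0.7050
chi = 1.43 - 0.7050
= 0.7250

0.7250


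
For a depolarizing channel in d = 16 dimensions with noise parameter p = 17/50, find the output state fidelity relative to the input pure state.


F = (1-p) + p/d
= (1 - 0.3400) + 0.3400/16
= 0.6600 + 0.0213
= 0.6812

0.6812


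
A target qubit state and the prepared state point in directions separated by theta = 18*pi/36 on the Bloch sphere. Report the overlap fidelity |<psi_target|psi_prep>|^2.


For states separated by angle theta on Bloch sphere:
F = cos^2(theta/2)
theta = 18*pi/36 = 1.5708
theta/2 = 0.7854
cos(theta/2) = 0.7071
F = 0.5000

0.5000


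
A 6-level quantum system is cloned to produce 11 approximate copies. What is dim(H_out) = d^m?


Output space = H^(tensor 11) where dim(H) = 6
dim = 6^11
= 36 (after 2 factors)
= 216 (after 3 factors)
= 1296 (after 4 factors)
= 7776 (after 5 factors)
= 46656 (after 6 factors)
= 279936 (after 7 factors)
= 1679616 (after 8 factors)
= 10077696 (after 9 factors)
= 60466176 (after 10 factors)
= 362797056 (after 11 factors)
= 362797056

362797056


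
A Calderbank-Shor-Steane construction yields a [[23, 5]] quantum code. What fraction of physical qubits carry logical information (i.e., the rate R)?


Code rate R = k/n
= 5/23
= 0.2174

0.2174


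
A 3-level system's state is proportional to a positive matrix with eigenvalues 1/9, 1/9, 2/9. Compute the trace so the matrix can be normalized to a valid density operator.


tr(M) = sum of eigenvalues
= 1/9 + 1/9 + 2/9
= 4/9
= 0.4444

0.4444


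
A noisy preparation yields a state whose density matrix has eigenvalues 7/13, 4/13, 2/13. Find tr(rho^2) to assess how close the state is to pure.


tr(rho^2) = sum of eigenvalues squared
= (7/13)^2 + (4/13)^2 + (2/13)^2
= (49 + 16 + 4) / 169
= 69/169
= 0.4083

0.4083


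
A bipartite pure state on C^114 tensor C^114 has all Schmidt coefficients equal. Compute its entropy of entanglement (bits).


For a maximally entangled state in d x d:
S = log2(d) = log2(114)
= 6.8329

6.8329


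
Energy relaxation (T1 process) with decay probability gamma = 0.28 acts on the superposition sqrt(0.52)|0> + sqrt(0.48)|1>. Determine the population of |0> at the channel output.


For amplitude damping with parameter gamma on state sqrt(a)|0> + sqrt(b)|1>:
alpha^2 = 0.52, beta^2 = 0.48
P(|0>) = alpha^2 + gamma * beta^2
= 0.52 + 0.28 * 0.48
= 0.52 + 0.1344
= 0.6544

0.6544


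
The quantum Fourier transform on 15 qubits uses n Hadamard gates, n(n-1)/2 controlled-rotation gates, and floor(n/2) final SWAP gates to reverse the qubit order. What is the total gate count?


Hadamard gates: 15
Controlled rotations: n*(n-1)/2 = 15*14/2 = 105
SWAP gates: floor(n/2) = floor(15/2) = 7
Total = 15 + 105 + 7
= 127

127


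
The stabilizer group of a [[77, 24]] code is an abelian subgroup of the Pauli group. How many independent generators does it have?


For an [[n,k]] stabilizer code:
Number of stabilizer generators = n - k
= 77 - 24
= 53

53


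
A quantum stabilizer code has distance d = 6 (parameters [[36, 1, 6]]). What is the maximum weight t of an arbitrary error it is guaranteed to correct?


Code parameters: [[36, 1, 6]], distance d = 6.
Number of correctable errors = floor((d-1)/2)
= floor((6 - 1)/2)
= floor(5/2)
= 2

2


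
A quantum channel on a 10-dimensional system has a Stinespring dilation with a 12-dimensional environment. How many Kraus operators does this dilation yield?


Tracing out the environment in an orthonormal basis {|i>_E} gives Kraus operators K_i = <i|_E U |0>_E.
Number of Kraus operators = dim(H_env) = d_env
= 12

12


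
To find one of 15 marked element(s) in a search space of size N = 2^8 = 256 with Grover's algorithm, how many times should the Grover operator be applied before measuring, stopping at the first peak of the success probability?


After j Grover iterations the success probability is P(j) = sin^2((2j+1)*theta), where sin(theta) = sqrt(k/N).
N = 2^8 = 256, k = 15
sin(theta) = sqrt(k/N) = 0.2420614591
theta = arcsin(sqrt(k/N)) = 0.2444899339 rad
P(j) reaches its first maximum when (2j+1)*theta is as close as possible to pi/2, i.e. j = round(pi/(4*theta) - 1/2).
pi/(4*theta) - 1/2 = 2.7124
(For comparison, the common estimate pi/4 * sqrt(N/k) = 3.2446; the exact maximiser is used here.)
Optimal iterations = 3

3


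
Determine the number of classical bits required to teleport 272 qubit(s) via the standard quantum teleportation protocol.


Quantum teleportation requires 2 classical bits per qubit teleported.
272 qubit(s) -> 2 * 272 = 544 classical bits

544


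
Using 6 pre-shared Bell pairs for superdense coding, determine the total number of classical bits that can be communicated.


Superdense coding allows 2 classical bits per shared entangled pair.
6 pair(s) -> 2 * 6 = 12 classical bits

12


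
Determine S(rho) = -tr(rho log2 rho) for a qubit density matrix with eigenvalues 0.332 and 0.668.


S = -p*log2(p) - (1-p)*log2(1-p)
p = 0.3320, 1-p = 0.6680
= -0.3320 * log2(0.3320) - 0.6680 * log2(0.6680)
= -(-0.5281) - (-0.3888)
= 0.9170

0.9170


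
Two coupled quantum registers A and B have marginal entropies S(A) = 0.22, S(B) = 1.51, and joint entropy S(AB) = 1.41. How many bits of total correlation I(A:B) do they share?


I(A:B) = S(A) + S(B) - S(AB)
= 0.22 + 1.51 - 1.41
= 0.3200

0.3200


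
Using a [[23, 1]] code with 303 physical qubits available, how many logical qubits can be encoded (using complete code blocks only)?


Each code block uses 23 physical qubits for 1 logical qubit(s).
Number of complete blocks = floor(303 / 23) = 13
Logical qubits = 13 * 1
= 13

13


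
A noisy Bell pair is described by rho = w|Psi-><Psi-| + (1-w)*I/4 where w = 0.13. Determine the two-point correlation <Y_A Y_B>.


|Psi-> = (|01> - |10>)/sqrt(2)
For the pure Bell state, <Y_A Y_B> = -1 (Bell-state Pauli correlator).
The maximally-mixed part I/4 has tr(I/4 * P tensor P) = 0 for any traceless Pauli P.
So <Y_A Y_B>_rho = w * (-1) + (1 - w) * 0
= 0.13 * (-1)
= -0.1300

-0.1300


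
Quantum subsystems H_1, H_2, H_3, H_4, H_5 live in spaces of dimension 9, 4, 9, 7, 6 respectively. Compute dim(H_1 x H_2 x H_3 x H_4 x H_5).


dim(H_1 x H_2 x H_3 x H_4 x H_5) = 9 * 4 * 9 * 7 * 6
= 36 * 9 * 7 * 6
= 324 * 7 * 6
= 2268 * 6
= 13608

13608


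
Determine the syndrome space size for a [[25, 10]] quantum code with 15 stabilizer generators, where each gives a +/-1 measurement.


Each stabilizer generator gives a binary (+1 or -1) measurement outcome.
With 15 independent generators:
Total syndromes = 2^15
= 32768

32768


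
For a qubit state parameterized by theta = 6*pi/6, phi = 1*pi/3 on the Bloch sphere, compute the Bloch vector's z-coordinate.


theta = 3.1416, phi = 1.0472
r_z = cos(theta) = -1.0000

-1.0000


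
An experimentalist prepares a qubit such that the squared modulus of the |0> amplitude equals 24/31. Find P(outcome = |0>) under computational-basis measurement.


|alpha|^2 = 24/31 = 0.7742
|beta|^2 = 1 - 24/31 = 7/31 = 0.2258
P(|0>) = |alpha|^2 = 0.7742

0.7742


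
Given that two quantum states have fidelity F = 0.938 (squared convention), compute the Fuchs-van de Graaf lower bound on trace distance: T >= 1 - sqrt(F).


Fuchs-van de Graaf (squared-fidelity convention): 1 - sqrt(F) <= T <= sqrt(1 - F).
Lower bound: T >= 1 - sqrt(F)
sqrt(F) = sqrt(0.938) = 0.9685
T >= 1 - 0.9685
T >= 0.0315

0.0315


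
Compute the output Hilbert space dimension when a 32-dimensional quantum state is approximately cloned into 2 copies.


Output space = H^(tensor 2) where dim(H) = 32
dim = 32^2
= 1024

1024


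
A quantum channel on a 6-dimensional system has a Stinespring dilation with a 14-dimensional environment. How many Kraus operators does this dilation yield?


Tracing out the environment in an orthonormal basis {|i>_E} gives Kraus operators K_i = <i|_E U |0>_E.
Number of Kraus operators = dim(H_env) = d_env
= 14

14


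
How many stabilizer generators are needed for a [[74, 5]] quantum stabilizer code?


For an [[n,k]] stabilizer code:
Number of stabilizer generators = n - k
= 74 - 5
= 69

69


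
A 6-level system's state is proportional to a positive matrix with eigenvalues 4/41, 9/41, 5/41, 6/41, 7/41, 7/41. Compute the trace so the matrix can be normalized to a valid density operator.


tr(M) = sum of eigenvalues
= 4/41 + 9/41 + 5/41 + 6/41 + 7/41 + 7/41
= 38/41
= 0.9268

0.9268


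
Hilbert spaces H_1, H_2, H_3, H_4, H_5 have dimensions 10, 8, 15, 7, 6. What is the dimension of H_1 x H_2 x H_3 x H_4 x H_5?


dim(H_1 x H_2 x H_3 x H_4 x H_5) = 10 * 8 * 15 * 7 * 6
= 80 * 15 * 7 * 6
= 1200 * 7 * 6
= 8400 * 6
= 50400

50400


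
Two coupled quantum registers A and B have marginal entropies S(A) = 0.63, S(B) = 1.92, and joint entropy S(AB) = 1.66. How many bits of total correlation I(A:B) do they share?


I(A:B) = S(A) + S(B) - S(AB)
= 0.63 + 1.92 - 1.66
= 0.8900

0.8900


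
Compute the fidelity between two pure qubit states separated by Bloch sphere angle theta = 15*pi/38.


For states separated by angle theta on Bloch sphere:
F = cos^2(theta/2)
theta = 15*pi/38 = 1.2401
theta/2 = 0.6201
cos(theta/2) = 0.8138
F = 0.6623

0.6623


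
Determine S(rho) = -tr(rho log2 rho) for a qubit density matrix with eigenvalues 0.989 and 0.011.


S = -p*log2(p) - (1-p)*log2(1-p)
p = 0.9890, 1-p = 0.0110
= -0.9890 * log2(0.9890) - 0.0110 * log2(0.0110)
= -(-0.0158) - (-0.0716)
= 0.0874

0.0874


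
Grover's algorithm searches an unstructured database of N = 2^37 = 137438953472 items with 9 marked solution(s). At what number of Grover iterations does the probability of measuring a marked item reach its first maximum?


After j Grover iterations the success probability is P(j) = sin^2((2j+1)*theta), where sin(theta) = sqrt(k/N).
N = 2^37 = 137438953472, k = 9
sin(theta) = sqrt(k/N) = 8.092194914e-06
theta = arcsin(sqrt(k/N)) = 8.092194914e-06 rad
P(j) reaches its first maximum when (2j+1)*theta is as close as possible to pi/2, i.e. j = round(pi/(4*theta) - 1/2).
pi/(4*theta) - 1/2 = 97055.7587
(For comparison, the common estimate pi/4 * sqrt(N/k) = 97056.2587; the exact maximiser is used here.)
Optimal iterations = 97056

97056


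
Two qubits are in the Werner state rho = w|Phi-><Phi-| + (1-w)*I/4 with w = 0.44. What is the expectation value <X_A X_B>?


|Phi-> = (|00> - |11>)/sqrt(2)
For the pure Bell state, <X_A X_B> = -1 (Bell-state Pauli correlator).
The maximally-mixed part I/4 has tr(I/4 * P tensor P) = 0 for any traceless Pauli P.
So <X_A X_B>_rho = w * (-1) + (1 - w) * 0
= 0.44 * (-1)
= -0.4400

-0.4400


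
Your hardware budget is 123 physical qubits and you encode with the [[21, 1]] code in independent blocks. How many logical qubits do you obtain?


Each code block uses 21 physical qubits for 1 logical qubit(s).
Number of complete blocks = floor(123 / 21) = 5
Logical qubits = 5 * 1
= 5

5


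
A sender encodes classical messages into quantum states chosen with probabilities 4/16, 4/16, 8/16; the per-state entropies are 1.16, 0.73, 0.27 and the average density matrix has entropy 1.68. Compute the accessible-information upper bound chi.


chi = S(rho) - sum_i p_i * S(rho_i)
Weighted entropy = 4/16 * 1.16 + 4/16 * 0.73 + 8/16 * 0.27
= 0.6075
chi = 1.68 - 0.6075
= 1.0725

1.0725


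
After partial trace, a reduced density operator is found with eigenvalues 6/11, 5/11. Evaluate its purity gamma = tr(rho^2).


tr(rho^2) = sum of eigenvalues squared
= (6/11)^2 + (5/11)^2
= (36 + 25) / 121
= 61/121
= 0.5041

0.5041


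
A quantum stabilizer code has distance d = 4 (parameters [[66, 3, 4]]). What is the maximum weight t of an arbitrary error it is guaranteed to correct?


Code parameters: [[66, 3, 4]], distance d = 4.
Number of correctable errors = floor((d-1)/2)
= floor((4 - 1)/2)
= floor(3/2)
= 1

1


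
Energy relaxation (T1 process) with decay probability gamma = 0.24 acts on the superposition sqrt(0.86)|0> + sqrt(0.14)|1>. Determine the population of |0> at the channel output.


For amplitude damping with parameter gamma on state sqrt(a)|0> + sqrt(b)|1>:
alpha^2 = 0.86, beta^2 = 0.14
P(|0>) = alpha^2 + gamma * beta^2
= 0.86 + 0.24 * 0.14
= 0.86 + 0.0336
= 0.8936

0.8936


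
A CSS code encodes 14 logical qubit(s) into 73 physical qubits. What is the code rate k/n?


Code rate R = k/n
= 14/73
= 0.1918

0.1918


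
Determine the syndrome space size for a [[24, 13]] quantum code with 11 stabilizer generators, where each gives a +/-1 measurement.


Each stabilizer generator gives a binary (+1 or -1) measurement outcome.
With 11 independent generators:
Total syndromes = 2^11
= 2048

2048


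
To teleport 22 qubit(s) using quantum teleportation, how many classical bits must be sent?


Quantum teleportation requires 2 classical bits per qubit teleported.
22 qubit(s) -> 2 * 22 = 44 classical bits

44


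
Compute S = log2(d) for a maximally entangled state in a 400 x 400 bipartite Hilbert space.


For a maximally entangled state in d x d:
S = log2(d) = log2(400)
= 8.6439

8.6439


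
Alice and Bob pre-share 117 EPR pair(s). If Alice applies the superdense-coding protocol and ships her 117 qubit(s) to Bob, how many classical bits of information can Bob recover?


Superdense coding allows 2 classical bits per shared entangled pair.
117 pair(s) -> 2 * 117 = 234 classical bits

234


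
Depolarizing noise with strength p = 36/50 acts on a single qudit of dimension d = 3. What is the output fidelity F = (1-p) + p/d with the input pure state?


F = (1-p) + p/d
= (1 - 0.7200) + 0.7200/3
= 0.2800 + 0.2400
= 0.5200

0.5200


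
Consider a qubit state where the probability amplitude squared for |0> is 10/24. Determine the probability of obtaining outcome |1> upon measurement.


|alpha|^2 = 10/24 = 0.4167
|beta|^2 = 1 - 10/24 = 14/24 = 0.5833
P(|1>) = |beta|^2 = 0.5833

0.5833


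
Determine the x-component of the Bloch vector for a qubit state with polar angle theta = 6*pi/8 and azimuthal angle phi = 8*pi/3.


theta = 2.3562, phi = 8.3776
r_x = sin(theta)*cos(phi) = 0.7071 * -0.5000
r_x = -0.3536

-0.3536


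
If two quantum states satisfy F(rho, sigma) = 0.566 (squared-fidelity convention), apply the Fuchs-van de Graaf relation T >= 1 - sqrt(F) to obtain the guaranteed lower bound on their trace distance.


Fuchs-van de Graaf (squared-fidelity convention): 1 - sqrt(F) <= T <= sqrt(1 - F).
Lower bound: T >= 1 - sqrt(F)
sqrt(F) = sqrt(0.566) = 0.7523
T >= 1 - 0.7523
T >= 0.2477

0.2477


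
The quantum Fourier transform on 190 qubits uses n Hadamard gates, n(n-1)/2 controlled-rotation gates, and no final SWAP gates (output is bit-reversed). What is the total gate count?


Hadamard gates: 190
Controlled rotations: n*(n-1)/2 = 190*189/2 = 17955
SWAP gates: 0 (omitted)
Total = 190 + 17955
= 18145

18145


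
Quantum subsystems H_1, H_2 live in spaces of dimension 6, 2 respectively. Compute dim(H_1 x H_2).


dim(H_1 x H_2) = 6 * 2
= 12

12


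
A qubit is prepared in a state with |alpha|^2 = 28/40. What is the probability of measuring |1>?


|alpha|^2 = 28/40 = 0.7000
|beta|^2 = 1 - 28/40 = 12/40 = 0.3000
P(|1>) = |beta|^2 = 0.3000

0.3000


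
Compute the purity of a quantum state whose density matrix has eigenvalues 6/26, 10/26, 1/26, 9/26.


tr(rho^2) = sum of eigenvalues squared
= (6/26)^2 + (10/26)^2 + (1/26)^2 + (9/26)^2
= (36 + 100 + 1 + 81) / 676
= 218/676
= 0.3225

0.3225


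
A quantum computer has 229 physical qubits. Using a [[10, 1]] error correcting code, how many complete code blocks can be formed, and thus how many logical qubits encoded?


Each code block uses 10 physical qubits for 1 logical qubit(s).
Number of complete blocks = floor(229 / 10) = 22
Logical qubits = 22 * 1
= 22

22


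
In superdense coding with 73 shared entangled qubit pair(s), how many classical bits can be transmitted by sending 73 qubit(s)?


Superdense coding allows 2 classical bits per shared entangled pair.
73 pair(s) -> 2 * 73 = 146 classical bits

146


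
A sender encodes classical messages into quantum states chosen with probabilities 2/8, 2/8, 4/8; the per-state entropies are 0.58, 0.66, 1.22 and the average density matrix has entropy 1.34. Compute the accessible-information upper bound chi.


chi = S(rho) - sum_i p_i * S(rho_i)
Weighted entropy = 2/8 * 0.58 + 2/8 * 0.66 + 4/8 * 1.22
= 0.9200
chi = 1.34 - 0.9200
= 0.4200

0.4200


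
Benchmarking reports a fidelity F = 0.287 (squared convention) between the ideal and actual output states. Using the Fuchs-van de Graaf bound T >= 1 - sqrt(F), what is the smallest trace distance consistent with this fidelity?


Fuchs-van de Graaf (squared-fidelity convention): 1 - sqrt(F) <= T <= sqrt(1 - F).
Lower bound: T >= 1 - sqrt(F)
sqrt(F) = sqrt(0.287) = 0.5357
T >= 1 - 0.5357
T >= 0.4643

0.4643


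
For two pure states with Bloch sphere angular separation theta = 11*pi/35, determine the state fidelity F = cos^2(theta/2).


For states separated by angle theta on Bloch sphere:
F = cos^2(theta/2)
theta = 11*pi/35 = 0.9874
theta/2 = 0.4937
cos(theta/2) = 0.8806
F = 0.7754

0.7754


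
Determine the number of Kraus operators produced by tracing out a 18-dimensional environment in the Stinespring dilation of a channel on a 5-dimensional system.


Tracing out the environment in an orthonormal basis {|i>_E} gives Kraus operators K_i = <i|_E U |0>_E.
Number of Kraus operators = dim(H_env) = d_env
= 18

18


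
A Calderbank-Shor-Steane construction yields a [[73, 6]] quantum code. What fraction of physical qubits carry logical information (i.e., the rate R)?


Code rate R = k/n
= 6/73
= 0.0822

0.0822


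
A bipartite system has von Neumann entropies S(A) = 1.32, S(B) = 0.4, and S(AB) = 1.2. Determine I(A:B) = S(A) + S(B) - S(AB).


I(A:B) = S(A) + S(B) - S(AB)
= 1.32 + 0.4 - 1.2
= 0.5200

0.5200


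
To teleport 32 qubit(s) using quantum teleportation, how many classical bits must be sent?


Quantum teleportation requires 2 classical bits per qubit teleported.
32 qubit(s) -> 2 * 32 = 64 classical bits

64


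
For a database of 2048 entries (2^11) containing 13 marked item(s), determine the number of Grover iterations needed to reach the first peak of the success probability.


After j Grover iterations the success probability is P(j) = sin^2((2j+1)*theta), where sin(theta) = sqrt(k/N).
N = 2^11 = 2048, k = 13
sin(theta) = sqrt(k/N) = 0.0796721799
theta = arcsin(sqrt(k/N)) = 0.07975671018 rad
P(j) reaches its first maximum when (2j+1)*theta is as close as possible to pi/2, i.e. j = round(pi/(4*theta) - 1/2).
pi/(4*theta) - 1/2 = 9.3474
(For comparison, the common estimate pi/4 * sqrt(N/k) = 9.8579; the exact maximiser is used here.)
Optimal iterations = 9

9


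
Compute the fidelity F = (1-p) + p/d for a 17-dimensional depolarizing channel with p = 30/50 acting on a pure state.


F = (1-p) + p/d
= (1 - 0.6000) + 0.6000/17
= 0.4000 + 0.0353
= 0.4353

0.4353
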